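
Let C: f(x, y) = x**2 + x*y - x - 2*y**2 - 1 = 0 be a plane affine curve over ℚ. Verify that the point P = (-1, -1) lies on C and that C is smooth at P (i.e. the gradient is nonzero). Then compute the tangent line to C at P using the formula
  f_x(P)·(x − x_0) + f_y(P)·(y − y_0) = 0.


Tangent line at P: -4*x + 3*y - 1 = 0.

Step 1: f(-1, -1) = 0, so P lies on C.
Step 2: partial derivatives
  f_x(x, y) = 2*x + y - 1, f_y(x, y) = x - 4*y.
  f_x(P) = -4, f_y(P) = 3 (gradient nonzero, so P is smooth).
Step 3: tangent line at P: -4·(x − -1) + 3·(y − -1) = 0.
Expanding: -4*x + 3*y - 1 = 0.


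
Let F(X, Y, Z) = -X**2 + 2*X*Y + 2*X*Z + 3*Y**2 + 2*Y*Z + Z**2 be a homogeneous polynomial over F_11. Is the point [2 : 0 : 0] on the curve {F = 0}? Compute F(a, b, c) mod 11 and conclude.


F(2,0,0) ≡ 7 (mod 11); P is NOT on the curve.

Evaluate F(2, 0, 0) term-by-term (mod 11).
  -X**2 ↦ -1·4·1·1 = -4
  2*X*Y ↦ 2·2·0·1 = 0
  2*X*Z ↦ 2·2·1·0 = 0
  3*Y**2 ↦ 3·1·0·1 = 0
  2*Y*Z ↦ 2·1·0·0 = 0
  Z**2 ↦ 1·1·1·0 = 0
Sum: F(2, 0, 0) = (-4) + (0) + (0) + (0) + (0) + (0) = -4.
Reducing mod 11: -4 ≡ 7 (mod 11).
Since F(a, b, c) ≡ 7 ≠ 0 (mod 11), P does NOT lie on the curve.


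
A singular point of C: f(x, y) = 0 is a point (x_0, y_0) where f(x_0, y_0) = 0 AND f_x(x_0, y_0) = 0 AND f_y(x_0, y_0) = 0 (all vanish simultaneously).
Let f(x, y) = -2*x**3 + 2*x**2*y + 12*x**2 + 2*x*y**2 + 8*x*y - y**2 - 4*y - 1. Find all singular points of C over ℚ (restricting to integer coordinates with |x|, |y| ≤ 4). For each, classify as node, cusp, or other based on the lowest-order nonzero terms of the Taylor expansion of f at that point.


Singular points: {(1, -3)}; classification: cusp.

Compute partial derivatives:
  f_x = -6*x**2 + 4*x*y + 24*x + 2*y**2 + 8*y.
  f_y = 2*x**2 + 4*x*y + 8*x - 2*y - 4.
Scan x_0 ∈ {−4, ..., 4}. For each x_0, f_y(x_0, y) is a polynomial in y; find its integer roots y ∈ {−4, ..., 4}, then test f_x and f at those candidates.
  x = -4: f_y(-4, y) = -18*y - 4; no integer root y with |y| ≤ 4.
  x = -3: f_y(-3, y) = -14*y - 10; no integer root y with |y| ≤ 4.
  x = -2: f_y(-2, y) = -10*y - 12; no integer root y with |y| ≤ 4.
  x = -1: f_y(-1, y) = -6*y - 10; no integer root y with |y| ≤ 4.
  x = 0: f_y(0, y) = -2*y - 4; vanishes at y ∈ {-2}. (0, -2): f_x = -8 ≠ 0.
  x = 1: f_y(1, y) = 2*y + 6; vanishes at y ∈ {-3}. (1, -3): f_x = 0, f = 0 — SINGULAR.
  x = 2: f_y(2, y) = 6*y + 20; no integer root y with |y| ≤ 4.
  x = 3: f_y(3, y) = 10*y + 38; no integer root y with |y| ≤ 4.
  x = 4: f_y(4, y) = 14*y + 60; no integer root y with |y| ≤ 4.
Only singular point on the grid: (1, -3).
Classify: substitute x = 1 + u, y = -3 + v and expand: f = -2*u**3 + 2*u**2*v + 2*u*v**2 + v**2.
No constant or linear terms (consistent with a singular point). Quadratic part: v**2. Cubic part: -2*u**3 + 2*u**2*v + 2*u*v**2.
The quadratic part v**2 is a perfect square, so there is a single (double) tangent line v = 0, i.e. y = -3. Restricting the cubic part to that line (v = 0) leaves -2*u**3 ≠ 0, so f is not divisible by v and the branch is v² ≈ 2*u**3 to lowest order — this is a cusp.
Classification: cusp.


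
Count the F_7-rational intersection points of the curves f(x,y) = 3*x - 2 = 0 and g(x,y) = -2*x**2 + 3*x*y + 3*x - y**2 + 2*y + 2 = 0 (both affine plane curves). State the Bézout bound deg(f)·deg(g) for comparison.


Common zeros: {(3, 0), (3, 4)}; count = 2; Bézout bound = 2.

deg(f) = 1, deg(g) = 2, so Bézout bound = 2.
Scan x ∈ F_7. For each x, list the y ∈ F_7 with f(x, y) ≡ 0 and those with g(x, y) ≡ 0 (mod 7); the common zeros in that column are the intersection.
  x = 0: f ≡ 0 at y ∈ ∅; g ≡ 0 at y ∈ ∅; common: ∅.
  x = 1: f ≡ 0 at y ∈ ∅; g ≡ 0 at y ∈ {1, 4}; common: ∅.
  x = 2: f ≡ 0 at y ∈ ∅; g ≡ 0 at y ∈ {0, 1}; common: ∅.
  x = 3: f ≡ 0 at y ∈ {0, 1, 2, 3, 4, 5, 6}; g ≡ 0 at y ∈ {0, 4}; common: {0, 4}.
  x = 4: f ≡ 0 at y ∈ ∅; g ≡ 0 at y ∈ ∅; common: ∅.
  x = 5: f ≡ 0 at y ∈ ∅; g ≡ 0 at y ∈ ∅; common: ∅.
  x = 6: f ≡ 0 at y ∈ ∅; g ≡ 0 at y ∈ ∅; common: ∅.
Collecting: common zeros = {(3, 0), (3, 4)}, so the count is 2.
Comparison with the Bézout bound: 2 ≤ 2 = deg(f)·deg(g), as expected for curves with no common component (the bound is attained).


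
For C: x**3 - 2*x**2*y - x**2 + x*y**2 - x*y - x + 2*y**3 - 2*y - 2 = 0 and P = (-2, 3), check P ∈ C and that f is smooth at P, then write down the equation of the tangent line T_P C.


Tangent line at P: 45*x + 34*y - 12 = 0.

Step 1: f(-2, 3) = 0, so P lies on C.
Step 2: partial derivatives
  f_x(x, y) = 3*x**2 - 4*x*y - 2*x + y**2 - y - 1, f_y(x, y) = -2*x**2 + 2*x*y - x + 6*y**2 - 2.
  f_x(P) = 45, f_y(P) = 34 (gradient nonzero, so P is smooth).
Step 3: tangent line at P: 45·(x − -2) + 34·(y − 3) = 0.
Expanding: 45*x + 34*y - 12 = 0.


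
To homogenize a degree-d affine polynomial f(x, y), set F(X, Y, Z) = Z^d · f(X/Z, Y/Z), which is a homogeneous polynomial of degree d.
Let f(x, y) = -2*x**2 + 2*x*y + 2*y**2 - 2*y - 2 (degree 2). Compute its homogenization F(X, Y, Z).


F(X, Y, Z) = -2*X**2 + 2*X*Y + 2*Y**2 - 2*Y*Z - 2*Z**2

deg(f) = 2.
Substitute x = X/Z, y = Y/Z into f, then multiply by Z^2.
  monomial -2·x^2·y^0 ↦ -2·X^2·Y^0·Z^0.
  monomial 2·x^1·y^1 ↦ 2·X^1·Y^1·Z^0.
  monomial 2·x^0·y^2 ↦ 2·X^0·Y^2·Z^0.
  monomial -2·x^0·y^1 ↦ -2·X^0·Y^1·Z^1.
  monomial -2·x^0·y^0 ↦ -2·X^0·Y^0·Z^2.
Collecting: F(X, Y, Z) = -2*X**2 + 2*X*Y + 2*Y**2 - 2*Y*Z - 2*Z**2.


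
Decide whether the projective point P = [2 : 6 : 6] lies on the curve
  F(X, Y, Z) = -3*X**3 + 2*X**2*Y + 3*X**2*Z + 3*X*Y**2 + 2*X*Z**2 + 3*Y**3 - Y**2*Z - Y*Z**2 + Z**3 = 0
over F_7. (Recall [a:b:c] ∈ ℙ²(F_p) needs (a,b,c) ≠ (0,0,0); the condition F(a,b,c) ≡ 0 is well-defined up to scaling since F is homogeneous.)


F(2,6,6) ≡ 6 (mod 7); P is NOT on the curve.

Evaluate F(2, 6, 6) term-by-term (mod 7).
  -3*X**3 ↦ -3·8·1·1 = -24
  2*X**2*Y ↦ 2·4·6·1 = 48
  3*X**2*Z ↦ 3·4·1·6 = 72
  3*X*Y**2 ↦ 3·2·36·1 = 216
  2*X*Z**2 ↦ 2·2·1·36 = 144
  3*Y**3 ↦ 3·1·216·1 = 648
  -Y**2*Z ↦ -1·1·36·6 = -216
  -Y*Z**2 ↦ -1·1·6·36 = -216
  Z**3 ↦ 1·1·1·216 = 216
Sum: F(2, 6, 6) = (-24) + (48) + (72) + (216) + (144) + (648) + (-216) + (-216) + (216) = 888.
Reducing mod 7: 888 ≡ 6 (mod 7).
Since F(a, b, c) ≡ 6 ≠ 0 (mod 7), P does NOT lie on the curve.


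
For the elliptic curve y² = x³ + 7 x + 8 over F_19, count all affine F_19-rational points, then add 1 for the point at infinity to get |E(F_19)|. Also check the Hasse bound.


Affine points = {(1, 4), (1, 15), (2, 7), (2, 12), (4, 9), (4, 10), (5, 4), (5, 15), (6, 0), (7, 1), (7, 18), (8, 5), (8, 14), (13, 4), (13, 15), (14, 0), (15, 7), (15, 12), (16, 6), (16, 13), (17, 9), (17, 10), (18, 0)}; affine count = 23; |E(F_19)| = 24.

Discriminant check: Δ ∝ 4a³ + 27b² = 4·7³ + 27·8² = 4·343 + 27·64 ≡ 3 (mod 19). Nonzero ⇒ E is nonsingular.
For each x ∈ F_19, compute rhs = x³ + 7·x + 8 mod 19, then count y ∈ F_19 with y² ≡ rhs.
  x = 0: rhs = 8, matching y values: none (0 points).
  x = 1: rhs = 16, matching y values: 4, 15 (2 points).
  x = 2: rhs = 11, matching y values: 7, 12 (2 points).
  x = 3: rhs = 18, matching y values: none (0 points).
  x = 4: rhs = 5, matching y values: 9, 10 (2 points).
  x = 5: rhs = 16, matching y values: 4, 15 (2 points).
  x = 6: rhs = 0, matching y values: 0 (1 points).
  x = 7: rhs = 1, matching y values: 1, 18 (2 points).
  x = 8: rhs = 6, matching y values: 5, 14 (2 points).
  x = 9: rhs = 2, matching y values: none (0 points).
  x = 10: rhs = 14, matching y values: none (0 points).
  x = 11: rhs = 10, matching y values: none (0 points).
  x = 12: rhs = 15, matching y values: none (0 points).
  x = 13: rhs = 16, matching y values: 4, 15 (2 points).
  x = 14: rhs = 0, matching y values: 0 (1 points).
  x = 15: rhs = 11, matching y values: 7, 12 (2 points).
  x = 16: rhs = 17, matching y values: 6, 13 (2 points).
  x = 17: rhs = 5, matching y values: 9, 10 (2 points).
  x = 18: rhs = 0, matching y values: 0 (1 points).
Total affine count: 23.
Full point count |E(F_19)| = 23 + 1 = 24.
Hasse bound: |24 − (19+1)| = |4| = 4 ≤ 2√19 ≈ 8.7178 ✓.


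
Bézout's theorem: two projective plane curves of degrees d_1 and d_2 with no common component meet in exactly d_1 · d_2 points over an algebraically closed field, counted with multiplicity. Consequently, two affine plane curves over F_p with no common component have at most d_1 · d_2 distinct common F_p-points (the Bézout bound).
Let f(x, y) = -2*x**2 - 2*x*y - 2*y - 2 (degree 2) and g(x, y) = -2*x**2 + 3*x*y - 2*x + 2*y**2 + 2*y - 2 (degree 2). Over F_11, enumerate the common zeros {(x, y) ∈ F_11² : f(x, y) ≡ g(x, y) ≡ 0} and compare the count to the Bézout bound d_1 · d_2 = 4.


Common zeros: ∅; count = 0; Bézout bound = 4.

deg(f) = 2, deg(g) = 2, so Bézout bound = 4.
Scan x ∈ F_11. For each x, list the y ∈ F_11 with f(x, y) ≡ 0 and those with g(x, y) ≡ 0 (mod 11); the common zeros in that column are the intersection.
  x = 0: f ≡ 0 at y ∈ {10}; g ≡ 0 at y ∈ {3, 7}; common: ∅.
  x = 1: f ≡ 0 at y ∈ {10}; g ≡ 0 at y ∈ ∅; common: ∅.
  x = 2: f ≡ 0 at y ∈ {2}; g ≡ 0 at y ∈ {9}; common: ∅.
  x = 3: f ≡ 0 at y ∈ {3}; g ≡ 0 at y ∈ ∅; common: ∅.
  x = 4: f ≡ 0 at y ∈ {1}; g ≡ 0 at y ∈ {7, 8}; common: ∅.
  x = 5: f ≡ 0 at y ∈ {3}; g ≡ 0 at y ∈ {9, 10}; common: ∅.
  x = 6: f ≡ 0 at y ∈ {1}; g ≡ 0 at y ∈ ∅; common: ∅.
  x = 7: f ≡ 0 at y ∈ {2}; g ≡ 0 at y ∈ {8}; common: ∅.
  x = 8: f ≡ 0 at y ∈ {5}; g ≡ 0 at y ∈ ∅; common: ∅.
  x = 9: f ≡ 0 at y ∈ {5}; g ≡ 0 at y ∈ {3, 10}; common: ∅.
  x = 10: f ≡ 0 at y ∈ ∅; g ≡ 0 at y ∈ ∅; common: ∅.
Collecting: common zeros = ∅, so the count is 0.
Comparison with the Bézout bound: 0 ≤ 4 = deg(f)·deg(g), as expected for curves with no common component (the affine F_11-count falls short of the bound because intersections may lie at infinity, over extension fields, or carry multiplicity).


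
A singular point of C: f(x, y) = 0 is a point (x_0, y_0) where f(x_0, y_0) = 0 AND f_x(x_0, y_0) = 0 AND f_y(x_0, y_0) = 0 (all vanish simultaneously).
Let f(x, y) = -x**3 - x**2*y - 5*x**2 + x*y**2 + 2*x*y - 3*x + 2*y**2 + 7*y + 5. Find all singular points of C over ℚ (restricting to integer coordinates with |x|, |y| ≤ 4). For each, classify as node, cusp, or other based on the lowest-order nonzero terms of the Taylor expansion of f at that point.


Singular points: {(-1, -2)}; classification: cusp.

Compute partial derivatives:
  f_x = -3*x**2 - 2*x*y - 10*x + y**2 + 2*y - 3.
  f_y = -x**2 + 2*x*y + 2*x + 4*y + 7.
Scan x_0 ∈ {−4, ..., 4}. For each x_0, f_y(x_0, y) is a polynomial in y; find its integer roots y ∈ {−4, ..., 4}, then test f_x and f at those candidates.
  x = -4: f_y(-4, y) = -4*y - 17; no integer root y with |y| ≤ 4.
  x = -3: f_y(-3, y) = -2*y - 8; vanishes at y ∈ {-4}. (-3, -4): f_x = -16 ≠ 0.
  x = -2: f_y(-2, y) = -1; no integer root y with |y| ≤ 4.
  x = -1: f_y(-1, y) = 2*y + 4; vanishes at y ∈ {-2}. (-1, -2): f_x = 0, f = 0 — SINGULAR.
  x = 0: f_y(0, y) = 4*y + 7; no integer root y with |y| ≤ 4.
  x = 1: f_y(1, y) = 6*y + 8; no integer root y with |y| ≤ 4.
  x = 2: f_y(2, y) = 8*y + 7; no integer root y with |y| ≤ 4.
  x = 3: f_y(3, y) = 10*y + 4; no integer root y with |y| ≤ 4.
  x = 4: f_y(4, y) = 12*y - 1; no integer root y with |y| ≤ 4.
Only singular point on the grid: (-1, -2).
Classify: substitute x = -1 + u, y = -2 + v and expand: f = -u**3 - u**2*v + u*v**2 + v**2.
No constant or linear terms (consistent with a singular point). Quadratic part: v**2. Cubic part: -u**3 - u**2*v + u*v**2.
The quadratic part v**2 is a perfect square, so there is a single (double) tangent line v = 0, i.e. y = -2. Restricting the cubic part to that line (v = 0) leaves -u**3 ≠ 0, so f is not divisible by v and the branch is v² ≈ u**3 to lowest order — this is a cusp.
Classification: cusp.


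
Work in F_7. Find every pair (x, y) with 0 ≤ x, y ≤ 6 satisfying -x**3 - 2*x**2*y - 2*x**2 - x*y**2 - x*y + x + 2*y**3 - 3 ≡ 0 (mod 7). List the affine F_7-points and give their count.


Affine F_7-points: {(1, 1), (2, 5), (3, 4), (4, 1), (4, 4), (5, 1), (5, 2), (5, 3)}; count = 8.

For each of the 49 pairs (x, y) ∈ F_7², evaluate f(x, y) mod 7. Record the zeros.
  x = 0: [0↦4, 1↦6, 2↦6, 3↦2, 4↦6, 5↦2, 6↦2]  zeros at y ∈ ∅
  x = 1: [0↦2, 1↦0, 2↦1, 3↦3, 4↦4, 5↦2, 6↦2]  zeros at y ∈ {1}
  x = 2: [0↦4, 1↦1, 2↦6, 3↦3, 4↦4, 5↦0, 6↦3]  zeros at y ∈ {5}
  x = 3: [0↦4, 1↦3, 2↦1, 3↦3, 4↦0, 5↦4, 6↦6]  zeros at y ∈ {4}
  x = 4: [0↦3, 1↦0, 2↦1, 3↦4, 4↦0, 5↦1, 6↦5]  zeros at y ∈ {1, 4}
  x = 5: [0↦2, 1↦0, 2↦0, 3↦0, 4↦5, 5↦6, 6↦1]  zeros at y ∈ {1, 2, 3}
  x = 6: [0↦2, 1↦4, 2↦6, 3↦6, 4↦2, 5↦6, 6↦2]  zeros at y ∈ ∅
Collecting zeros: affine points = {(1, 1), (2, 5), (3, 4), (4, 1), (4, 4), (5, 1), (5, 2), (5, 3)}.
Total count |C(F_7)_aff| = 8.


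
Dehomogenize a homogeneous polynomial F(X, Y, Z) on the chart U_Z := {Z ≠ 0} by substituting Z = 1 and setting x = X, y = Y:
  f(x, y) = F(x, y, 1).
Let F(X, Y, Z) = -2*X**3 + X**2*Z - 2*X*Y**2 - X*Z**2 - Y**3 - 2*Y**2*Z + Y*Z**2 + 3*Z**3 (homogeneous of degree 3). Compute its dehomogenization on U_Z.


f(x, y) = -2*x**3 + x**2 - 2*x*y**2 - x - y**3 - 2*y**2 + y + 3

On U_Z we set Z = 1. Each monomial c·X^i·Y^j·Z^k in F becomes c·x^i·y^j·1^k = c·x^i·y^j.
Substituting Z = 1: F(X, Y, 1) = -2*x**3 + x**2 - 2*x*y**2 - x - y**3 - 2*y**2 + y + 3.
Note: deg(f) ≤ deg(F) = 3; strict inequality happens when F is divisible by Z (lost terms).


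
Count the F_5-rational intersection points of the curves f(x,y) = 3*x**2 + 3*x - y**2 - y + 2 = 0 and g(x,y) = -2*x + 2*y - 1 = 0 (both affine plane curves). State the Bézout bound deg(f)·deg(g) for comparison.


Common zeros: {(0, 3), (2, 0)}; count = 2; Bézout bound = 2.

deg(f) = 2, deg(g) = 1, so Bézout bound = 2.
Scan x ∈ F_5. For each x, list the y ∈ F_5 with f(x, y) ≡ 0 and those with g(x, y) ≡ 0 (mod 5); the common zeros in that column are the intersection.
  x = 0: f ≡ 0 at y ∈ {1, 3}; g ≡ 0 at y ∈ {3}; common: {3}.
  x = 1: f ≡ 0 at y ∈ ∅; g ≡ 0 at y ∈ {4}; common: ∅.
  x = 2: f ≡ 0 at y ∈ {0, 4}; g ≡ 0 at y ∈ {0}; common: {0}.
  x = 3: f ≡ 0 at y ∈ ∅; g ≡ 0 at y ∈ {1}; common: ∅.
  x = 4: f ≡ 0 at y ∈ {1, 3}; g ≡ 0 at y ∈ {2}; common: ∅.
Collecting: common zeros = {(0, 3), (2, 0)}, so the count is 2.
Comparison with the Bézout bound: 2 ≤ 2 = deg(f)·deg(g), as expected for curves with no common component (the bound is attained).


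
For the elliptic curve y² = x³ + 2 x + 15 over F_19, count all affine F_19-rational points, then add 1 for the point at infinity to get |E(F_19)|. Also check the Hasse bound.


Affine points = {(4, 7), (4, 12), (5, 6), (5, 13), (7, 7), (7, 12), (8, 7), (8, 12), (10, 3), (10, 16), (11, 0), (12, 0), (15, 0), (16, 1), (16, 18)}; affine count = 15; |E(F_19)| = 16.

Discriminant check: Δ ∝ 4a³ + 27b² = 4·2³ + 27·15² = 4·8 + 27·225 ≡ 8 (mod 19). Nonzero ⇒ E is nonsingular.
For each x ∈ F_19, compute rhs = x³ + 2·x + 15 mod 19, then count y ∈ F_19 with y² ≡ rhs.
  x = 0: rhs = 15, matching y values: none (0 points).
  x = 1: rhs = 18, matching y values: none (0 points).
  x = 2: rhs = 8, matching y values: none (0 points).
  x = 3: rhs = 10, matching y values: none (0 points).
  x = 4: rhs = 11, matching y values: 7, 12 (2 points).
  x = 5: rhs = 17, matching y values: 6, 13 (2 points).
  x = 6: rhs = 15, matching y values: none (0 points).
  x = 7: rhs = 11, matching y values: 7, 12 (2 points).
  x = 8: rhs = 11, matching y values: 7, 12 (2 points).
  x = 9: rhs = 2, matching y values: none (0 points).
  x = 10: rhs = 9, matching y values: 3, 16 (2 points).
  x = 11: rhs = 0, matching y values: 0 (1 points).
  x = 12: rhs = 0, matching y values: 0 (1 points).
  x = 13: rhs = 15, matching y values: none (0 points).
  x = 14: rhs = 13, matching y values: none (0 points).
  x = 15: rhs = 0, matching y values: 0 (1 points).
  x = 16: rhs = 1, matching y values: 1, 18 (2 points).
  x = 17: rhs = 3, matching y values: none (0 points).
  x = 18: rhs = 12, matching y values: none (0 points).
Total affine count: 15.
Full point count |E(F_19)| = 15 + 1 = 16.
Hasse bound: |16 − (19+1)| = |-4| = 4 ≤ 2√19 ≈ 8.7178 ✓.


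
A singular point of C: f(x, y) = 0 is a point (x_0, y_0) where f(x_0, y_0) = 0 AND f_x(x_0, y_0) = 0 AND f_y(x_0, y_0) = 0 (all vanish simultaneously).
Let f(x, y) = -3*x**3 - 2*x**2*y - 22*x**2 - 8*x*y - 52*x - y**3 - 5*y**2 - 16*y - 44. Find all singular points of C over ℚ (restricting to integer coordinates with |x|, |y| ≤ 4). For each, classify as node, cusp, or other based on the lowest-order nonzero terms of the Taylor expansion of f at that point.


Singular points: {(-2, -2)}; classification: cusp.

Compute partial derivatives:
  f_x = -9*x**2 - 4*x*y - 44*x - 8*y - 52.
  f_y = -2*x**2 - 8*x - 3*y**2 - 10*y - 16.
Scan x_0 ∈ {−4, ..., 4}. For each x_0, f_y(x_0, y) is a polynomial in y; find its integer roots y ∈ {−4, ..., 4}, then test f_x and f at those candidates.
  x = -4: f_y(-4, y) = -3*y**2 - 10*y - 16; no integer root y with |y| ≤ 4.
  x = -3: f_y(-3, y) = -3*y**2 - 10*y - 10; no integer root y with |y| ≤ 4.
  x = -2: f_y(-2, y) = -3*y**2 - 10*y - 8; vanishes at y ∈ {-2}. (-2, -2): f_x = 0, f = 0 — SINGULAR.
  x = -1: f_y(-1, y) = -3*y**2 - 10*y - 10; no integer root y with |y| ≤ 4.
  x = 0: f_y(0, y) = -3*y**2 - 10*y - 16; no integer root y with |y| ≤ 4.
  x = 1: f_y(1, y) = -3*y**2 - 10*y - 26; no integer root y with |y| ≤ 4.
  x = 2: f_y(2, y) = -3*y**2 - 10*y - 40; no integer root y with |y| ≤ 4.
  x = 3: f_y(3, y) = -3*y**2 - 10*y - 58; no integer root y with |y| ≤ 4.
  x = 4: f_y(4, y) = -3*y**2 - 10*y - 80; no integer root y with |y| ≤ 4.
Only singular point on the grid: (-2, -2).
Classify: substitute x = -2 + u, y = -2 + v and expand: f = -3*u**3 - 2*u**2*v - v**3 + v**2.
No constant or linear terms (consistent with a singular point). Quadratic part: v**2. Cubic part: -3*u**3 - 2*u**2*v - v**3.
The quadratic part v**2 is a perfect square, so there is a single (double) tangent line v = 0, i.e. y = -2. Restricting the cubic part to that line (v = 0) leaves -3*u**3 ≠ 0, so f is not divisible by v and the branch is v² ≈ 3*u**3 to lowest order — this is a cusp.
Classification: cusp.


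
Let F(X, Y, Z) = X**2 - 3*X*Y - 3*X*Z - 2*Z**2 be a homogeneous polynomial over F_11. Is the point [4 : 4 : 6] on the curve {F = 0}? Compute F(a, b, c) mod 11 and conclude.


F(4,4,6) ≡ 0 (mod 11); P is on the curve.

Evaluate F(4, 4, 6) term-by-term (mod 11).
  X**2 ↦ 1·16·1·1 = 16
  -3*X*Y ↦ -3·4·4·1 = -48
  -3*X*Z ↦ -3·4·1·6 = -72
  -2*Z**2 ↦ -2·1·1·36 = -72
Sum: F(4, 4, 6) = (16) + (-48) + (-72) + (-72) = -176.
Reducing mod 11: -176 ≡ 0 (mod 11).
Since F(a, b, c) ≡ 0 (mod 11), P lies on the curve.


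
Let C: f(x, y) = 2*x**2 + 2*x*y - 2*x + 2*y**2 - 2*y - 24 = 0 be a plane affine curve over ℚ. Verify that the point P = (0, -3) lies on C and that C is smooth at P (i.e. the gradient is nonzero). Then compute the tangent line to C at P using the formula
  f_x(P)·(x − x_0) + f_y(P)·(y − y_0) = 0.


Tangent line at P: -8*x - 14*y - 42 = 0.

Step 1: f(0, -3) = 0, so P lies on C.
Step 2: partial derivatives
  f_x(x, y) = 4*x + 2*y - 2, f_y(x, y) = 2*x + 4*y - 2.
  f_x(P) = -8, f_y(P) = -14 (gradient nonzero, so P is smooth).
Step 3: tangent line at P: -8·(x − 0) + -14·(y − -3) = 0.
Expanding: -8*x - 14*y - 42 = 0.


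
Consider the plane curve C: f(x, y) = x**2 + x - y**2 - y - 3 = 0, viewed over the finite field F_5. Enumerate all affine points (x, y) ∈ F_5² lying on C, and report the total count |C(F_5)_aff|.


Affine F_5-points: {(0, 1), (0, 3), (4, 1), (4, 3)}; count = 4.

For each of the 25 pairs (x, y) ∈ F_5², evaluate f(x, y) mod 5. Record the zeros.
  x = 0: [0↦2, 1↦0, 2↦1, 3↦0, 4↦2]  zeros at y ∈ {1, 3}
  x = 1: [0↦4, 1↦2, 2↦3, 3↦2, 4↦4]  zeros at y ∈ ∅
  x = 2: [0↦3, 1↦1, 2↦2, 3↦1, 4↦3]  zeros at y ∈ ∅
  x = 3: [0↦4, 1↦2, 2↦3, 3↦2, 4↦4]  zeros at y ∈ ∅
  x = 4: [0↦2, 1↦0, 2↦1, 3↦0, 4↦2]  zeros at y ∈ {1, 3}
Collecting zeros: affine points = {(0, 1), (0, 3), (4, 1), (4, 3)}.
Total count |C(F_5)_aff| = 4.


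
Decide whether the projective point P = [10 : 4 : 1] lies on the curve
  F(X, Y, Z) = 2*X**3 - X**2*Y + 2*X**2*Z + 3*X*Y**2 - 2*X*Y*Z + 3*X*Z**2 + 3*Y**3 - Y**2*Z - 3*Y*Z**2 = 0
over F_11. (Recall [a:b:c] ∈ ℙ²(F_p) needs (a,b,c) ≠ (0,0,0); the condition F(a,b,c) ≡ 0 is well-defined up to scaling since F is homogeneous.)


F(10,4,1) ≡ 7 (mod 11); P is NOT on the curve.

Evaluate F(10, 4, 1) term-by-term (mod 11).
  2*X**3 ↦ 2·1000·1·1 = 2000
  -X**2*Y ↦ -1·100·4·1 = -400
  2*X**2*Z ↦ 2·100·1·1 = 200
  3*X*Y**2 ↦ 3·10·16·1 = 480
  -2*X*Y*Z ↦ -2·10·4·1 = -80
  3*X*Z**2 ↦ 3·10·1·1 = 30
  3*Y**3 ↦ 3·1·64·1 = 192
  -Y**2*Z ↦ -1·1·16·1 = -16
  -3*Y*Z**2 ↦ -3·1·4·1 = -12
Sum: F(10, 4, 1) = (2000) + (-400) + (200) + (480) + (-80) + (30) + (192) + (-16) + (-12) = 2394.
Reducing mod 11: 2394 ≡ 7 (mod 11).
Since F(a, b, c) ≡ 7 ≠ 0 (mod 11), P does NOT lie on the curve.


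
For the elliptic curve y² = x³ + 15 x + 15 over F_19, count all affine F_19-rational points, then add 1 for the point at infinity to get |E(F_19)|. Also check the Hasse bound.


Affine points = {(3, 7), (3, 12), (4, 5), (4, 14), (5, 5), (5, 14), (6, 6), (6, 13), (7, 8), (7, 11), (8, 1), (8, 18), (9, 9), (9, 10), (10, 5), (10, 14), (12, 2), (12, 17), (14, 9), (14, 10), (15, 9), (15, 10), (16, 0)}; affine count = 23; |E(F_19)| = 24.

Discriminant check: Δ ∝ 4a³ + 27b² = 4·15³ + 27·15² = 4·3375 + 27·225 ≡ 5 (mod 19). Nonzero ⇒ E is nonsingular.
For each x ∈ F_19, compute rhs = x³ + 15·x + 15 mod 19, then count y ∈ F_19 with y² ≡ rhs.
  x = 0: rhs = 15, matching y values: none (0 points).
  x = 1: rhs = 12, matching y values: none (0 points).
  x = 2: rhs = 15, matching y values: none (0 points).
  x = 3: rhs = 11, matching y values: 7, 12 (2 points).
  x = 4: rhs = 6, matching y values: 5, 14 (2 points).
  x = 5: rhs = 6, matching y values: 5, 14 (2 points).
  x = 6: rhs = 17, matching y values: 6, 13 (2 points).
  x = 7: rhs = 7, matching y values: 8, 11 (2 points).
  x = 8: rhs = 1, matching y values: 1, 18 (2 points).
  x = 9: rhs = 5, matching y values: 9, 10 (2 points).
  x = 10: rhs = 6, matching y values: 5, 14 (2 points).
  x = 11: rhs = 10, matching y values: none (0 points).
  x = 12: rhs = 4, matching y values: 2, 17 (2 points).
  x = 13: rhs = 13, matching y values: none (0 points).
  x = 14: rhs = 5, matching y values: 9, 10 (2 points).
  x = 15: rhs = 5, matching y values: 9, 10 (2 points).
  x = 16: rhs = 0, matching y values: 0 (1 points).
  x = 17: rhs = 15, matching y values: none (0 points).
  x = 18: rhs = 18, matching y values: none (0 points).
Total affine count: 23.
Full point count |E(F_19)| = 23 + 1 = 24.
Hasse bound: |24 − (19+1)| = |4| = 4 ≤ 2√19 ≈ 8.7178 ✓.


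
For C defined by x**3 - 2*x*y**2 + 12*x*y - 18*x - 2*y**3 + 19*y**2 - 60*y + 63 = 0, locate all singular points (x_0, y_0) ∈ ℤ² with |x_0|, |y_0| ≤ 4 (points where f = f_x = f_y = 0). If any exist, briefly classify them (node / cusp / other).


Singular points: {(0, 3)}; classification: cusp.

Compute partial derivatives:
  f_x = 3*x**2 - 2*y**2 + 12*y - 18.
  f_y = -4*x*y + 12*x - 6*y**2 + 38*y - 60.
Scan x_0 ∈ {−4, ..., 4}. For each x_0, f_y(x_0, y) is a polynomial in y; find its integer roots y ∈ {−4, ..., 4}, then test f_x and f at those candidates.
  x = -4: f_y(-4, y) = -6*y**2 + 54*y - 108; vanishes at y ∈ {3}. (-4, 3): f_x = 48 ≠ 0.
  x = -3: f_y(-3, y) = -6*y**2 + 50*y - 96; vanishes at y ∈ {3}. (-3, 3): f_x = 27 ≠ 0.
  x = -2: f_y(-2, y) = -6*y**2 + 46*y - 84; vanishes at y ∈ {3}. (-2, 3): f_x = 12 ≠ 0.
  x = -1: f_y(-1, y) = -6*y**2 + 42*y - 72; vanishes at y ∈ {3, 4}. (-1, 3): f_x = 3 ≠ 0; (-1, 4): f_x = 1 ≠ 0.
  x = 0: f_y(0, y) = -6*y**2 + 38*y - 60; vanishes at y ∈ {3}. (0, 3): f_x = 0, f = 0 — SINGULAR.
  x = 1: f_y(1, y) = -6*y**2 + 34*y - 48; vanishes at y ∈ {3}. (1, 3): f_x = 3 ≠ 0.
  x = 2: f_y(2, y) = -6*y**2 + 30*y - 36; vanishes at y ∈ {2, 3}. (2, 2): f_x = 10 ≠ 0; (2, 3): f_x = 12 ≠ 0.
  x = 3: f_y(3, y) = -6*y**2 + 26*y - 24; vanishes at y ∈ {3}. (3, 3): f_x = 27 ≠ 0.
  x = 4: f_y(4, y) = -6*y**2 + 22*y - 12; vanishes at y ∈ {3}. (4, 3): f_x = 48 ≠ 0.
Only singular point on the grid: (0, 3).
Classify: substitute x = 0 + u, y = 3 + v and expand: f = u**3 - 2*u*v**2 - 2*v**3 + v**2.
No constant or linear terms (consistent with a singular point). Quadratic part: v**2. Cubic part: u**3 - 2*u*v**2 - 2*v**3.
The quadratic part v**2 is a perfect square, so there is a single (double) tangent line v = 0, i.e. y = 3. Restricting the cubic part to that line (v = 0) leaves u**3 ≠ 0, so f is not divisible by v and the branch is v² ≈ -u**3 to lowest order — this is a cusp.
Classification: cusp.


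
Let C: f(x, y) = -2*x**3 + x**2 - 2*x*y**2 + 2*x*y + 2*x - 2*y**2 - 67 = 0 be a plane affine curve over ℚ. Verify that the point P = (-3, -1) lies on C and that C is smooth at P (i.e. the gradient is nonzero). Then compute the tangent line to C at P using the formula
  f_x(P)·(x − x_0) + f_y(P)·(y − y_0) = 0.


Tangent line at P: -62*x - 14*y - 200 = 0.

Step 1: f(-3, -1) = 0, so P lies on C.
Step 2: partial derivatives
  f_x(x, y) = -6*x**2 + 2*x - 2*y**2 + 2*y + 2, f_y(x, y) = -4*x*y + 2*x - 4*y.
  f_x(P) = -62, f_y(P) = -14 (gradient nonzero, so P is smooth).
Step 3: tangent line at P: -62·(x − -3) + -14·(y − -1) = 0.
Expanding: -62*x - 14*y - 200 = 0.


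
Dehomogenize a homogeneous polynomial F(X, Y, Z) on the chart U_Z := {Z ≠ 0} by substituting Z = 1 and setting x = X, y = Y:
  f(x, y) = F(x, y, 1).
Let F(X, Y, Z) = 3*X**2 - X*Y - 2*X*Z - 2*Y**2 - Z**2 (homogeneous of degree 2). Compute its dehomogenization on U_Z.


f(x, y) = 3*x**2 - x*y - 2*x - 2*y**2 - 1

On U_Z we set Z = 1. Each monomial c·X^i·Y^j·Z^k in F becomes c·x^i·y^j·1^k = c·x^i·y^j.
Substituting Z = 1: F(X, Y, 1) = 3*x**2 - x*y - 2*x - 2*y**2 - 1.
Note: deg(f) ≤ deg(F) = 2; strict inequality happens when F is divisible by Z (lost terms).


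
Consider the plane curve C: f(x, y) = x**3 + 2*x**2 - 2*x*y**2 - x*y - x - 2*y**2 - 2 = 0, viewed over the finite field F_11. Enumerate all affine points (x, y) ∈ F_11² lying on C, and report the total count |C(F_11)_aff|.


Affine F_11-points: {(1, 0), (1, 8), (5, 2), (5, 4), (8, 6), (8, 7), (9, 0), (9, 10), (10, 0)}; count = 9.

For each of the 121 pairs (x, y) ∈ F_11², evaluate f(x, y) mod 11. Record the zeros.
  x = 0: [0↦9, 1↦7, 2↦1, 3↦2, 4↦10, 5↦3, 6↦3, 7↦10, 8↦2, 9↦1, 10↦7]  zeros at y ∈ ∅
  x = 1: [0↦0, 1↦6, 2↦4, 3↦5, 4↦9, 5↦5, 6↦4, 7↦6, 8↦0, 9↦8, 10↦8]  zeros at y ∈ {0, 8}
  x = 2: [0↦1, 1↦4, 2↦6, 3↦7, 4↦7, 5↦6, 6↦4, 7↦1, 8↦8, 9↦3, 10↦8]  zeros at y ∈ ∅
  x = 3: [0↦7, 1↦7, 2↦2, 3↦3, 4↦10, 5↦1, 6↦9, 7↦1, 8↦10, 9↦3, 10↦2]  zeros at y ∈ ∅
  x = 4: [0↦2, 1↦10, 2↦9, 3↦10, 4↦2, 5↦7, 6↦3, 7↦1, 8↦1, 9↦3, 10↦7]  zeros at y ∈ ∅
  x = 5: [0↦3, 1↦8, 2↦0, 3↦1, 4↦0, 5↦8, 6↦3, 7↦7, 8↦9, 9↦9, 10↦7]  zeros at y ∈ {2, 4}
  x = 6: [0↦5, 1↦7, 2↦3, 3↦4, 4↦10, 5↦10, 6↦4, 7↦3, 8↦7, 9↦5, 10↦8]  zeros at y ∈ ∅
  x = 7: [0↦3, 1↦2, 2↦2, 3↦3, 4↦5, 5↦8, 6↦1, 7↦6, 8↦1, 9↦8, 10↦5]  zeros at y ∈ ∅
  x = 8: [0↦3, 1↦10, 2↦3, 3↦4, 4↦2, 5↦8, 6↦0, 7↦0, 8↦8, 9↦2, 10↦4]  zeros at y ∈ {6, 7}
  x = 9: [0↦0, 1↦4, 2↦1, 3↦2, 4↦7, 5↦5, 6↦7, 7↦2, 8↦1, 9↦4, 10↦0]  zeros at y ∈ {0, 10}
  x = 10: [0↦0, 1↦1, 2↦2, 3↦3, 4↦4, 5↦5, 6↦6, 7↦7, 8↦8, 9↦9, 10↦10]  zeros at y ∈ {0}
Collecting zeros: affine points = {(1, 0), (1, 8), (5, 2), (5, 4), (8, 6), (8, 7), (9, 0), (9, 10), (10, 0)}.
Total count |C(F_11)_aff| = 9.


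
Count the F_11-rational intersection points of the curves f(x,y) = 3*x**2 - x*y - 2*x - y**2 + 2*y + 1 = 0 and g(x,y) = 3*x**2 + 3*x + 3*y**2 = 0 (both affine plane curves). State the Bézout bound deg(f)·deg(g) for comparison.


Common zeros: ∅; count = 0; Bézout bound = 4.

deg(f) = 2, deg(g) = 2, so Bézout bound = 4.
Scan x ∈ F_11. For each x, list the y ∈ F_11 with f(x, y) ≡ 0 and those with g(x, y) ≡ 0 (mod 11); the common zeros in that column are the intersection.
  x = 0: f ≡ 0 at y ∈ ∅; g ≡ 0 at y ∈ {0}; common: ∅.
  x = 1: f ≡ 0 at y ∈ {2, 10}; g ≡ 0 at y ∈ {3, 8}; common: ∅.
  x = 2: f ≡ 0 at y ∈ {3, 8}; g ≡ 0 at y ∈ {4, 7}; common: ∅.
  x = 3: f ≡ 0 at y ∈ {0, 10}; g ≡ 0 at y ∈ ∅; common: ∅.
  x = 4: f ≡ 0 at y ∈ {2, 7}; g ≡ 0 at y ∈ ∅; common: ∅.
  x = 5: f ≡ 0 at y ∈ {0, 8}; g ≡ 0 at y ∈ {5, 6}; common: ∅.
  x = 6: f ≡ 0 at y ∈ ∅; g ≡ 0 at y ∈ ∅; common: ∅.
  x = 7: f ≡ 0 at y ∈ {3}; g ≡ 0 at y ∈ ∅; common: ∅.
  x = 8: f ≡ 0 at y ∈ ∅; g ≡ 0 at y ∈ {4, 7}; common: ∅.
  x = 9: f ≡ 0 at y ∈ ∅; g ≡ 0 at y ∈ {3, 8}; common: ∅.
  x = 10: f ≡ 0 at y ∈ {7}; g ≡ 0 at y ∈ {0}; common: ∅.
Collecting: common zeros = ∅, so the count is 0.
Comparison with the Bézout bound: 0 ≤ 4 = deg(f)·deg(g), as expected for curves with no common component (the affine F_11-count falls short of the bound because intersections may lie at infinity, over extension fields, or carry multiplicity).


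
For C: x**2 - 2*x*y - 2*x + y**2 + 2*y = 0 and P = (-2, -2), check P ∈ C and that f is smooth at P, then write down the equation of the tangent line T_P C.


Tangent line at P: -2*x + 2*y = 0.

Step 1: f(-2, -2) = 0, so P lies on C.
Step 2: partial derivatives
  f_x(x, y) = 2*x - 2*y - 2, f_y(x, y) = -2*x + 2*y + 2.
  f_x(P) = -2, f_y(P) = 2 (gradient nonzero, so P is smooth).
Step 3: tangent line at P: -2·(x − -2) + 2·(y − -2) = 0.
Expanding: -2*x + 2*y = 0.


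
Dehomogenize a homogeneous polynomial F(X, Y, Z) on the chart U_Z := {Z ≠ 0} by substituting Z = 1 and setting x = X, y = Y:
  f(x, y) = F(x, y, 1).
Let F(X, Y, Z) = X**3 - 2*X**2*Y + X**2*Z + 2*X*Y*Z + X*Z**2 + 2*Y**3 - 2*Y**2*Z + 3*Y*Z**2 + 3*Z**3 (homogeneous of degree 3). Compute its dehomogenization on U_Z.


f(x, y) = x**3 - 2*x**2*y + x**2 + 2*x*y + x + 2*y**3 - 2*y**2 + 3*y + 3

On U_Z we set Z = 1. Each monomial c·X^i·Y^j·Z^k in F becomes c·x^i·y^j·1^k = c·x^i·y^j.
Substituting Z = 1: F(X, Y, 1) = x**3 - 2*x**2*y + x**2 + 2*x*y + x + 2*y**3 - 2*y**2 + 3*y + 3.
Note: deg(f) ≤ deg(F) = 3; strict inequality happens when F is divisible by Z (lost terms).


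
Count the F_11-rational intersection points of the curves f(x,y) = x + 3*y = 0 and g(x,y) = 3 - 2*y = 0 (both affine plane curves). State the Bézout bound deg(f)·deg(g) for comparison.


Common zeros: {(1, 7)}; count = 1; Bézout bound = 1.

deg(f) = 1, deg(g) = 1, so Bézout bound = 1.
Scan x ∈ F_11. For each x, list the y ∈ F_11 with f(x, y) ≡ 0 and those with g(x, y) ≡ 0 (mod 11); the common zeros in that column are the intersection.
  x = 0: f ≡ 0 at y ∈ {0}; g ≡ 0 at y ∈ {7}; common: ∅.
  x = 1: f ≡ 0 at y ∈ {7}; g ≡ 0 at y ∈ {7}; common: {7}.
  x = 2: f ≡ 0 at y ∈ {3}; g ≡ 0 at y ∈ {7}; common: ∅.
  x = 3: f ≡ 0 at y ∈ {10}; g ≡ 0 at y ∈ {7}; common: ∅.
  x = 4: f ≡ 0 at y ∈ {6}; g ≡ 0 at y ∈ {7}; common: ∅.
  x = 5: f ≡ 0 at y ∈ {2}; g ≡ 0 at y ∈ {7}; common: ∅.
  x = 6: f ≡ 0 at y ∈ {9}; g ≡ 0 at y ∈ {7}; common: ∅.
  x = 7: f ≡ 0 at y ∈ {5}; g ≡ 0 at y ∈ {7}; common: ∅.
  x = 8: f ≡ 0 at y ∈ {1}; g ≡ 0 at y ∈ {7}; common: ∅.
  x = 9: f ≡ 0 at y ∈ {8}; g ≡ 0 at y ∈ {7}; common: ∅.
  x = 10: f ≡ 0 at y ∈ {4}; g ≡ 0 at y ∈ {7}; common: ∅.
Collecting: common zeros = {(1, 7)}, so the count is 1.
Comparison with the Bézout bound: 1 ≤ 1 = deg(f)·deg(g), as expected for curves with no common component (the bound is attained).


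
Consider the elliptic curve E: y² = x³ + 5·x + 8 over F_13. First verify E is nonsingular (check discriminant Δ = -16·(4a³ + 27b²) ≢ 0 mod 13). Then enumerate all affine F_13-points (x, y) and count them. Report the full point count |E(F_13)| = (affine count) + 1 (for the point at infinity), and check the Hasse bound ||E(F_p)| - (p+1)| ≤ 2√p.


Affine points = {(1, 1), (1, 12), (2, 0), (4, 1), (4, 12), (7, 3), (7, 10), (8, 1), (8, 12), (11, 4), (11, 9)}; affine count = 11; |E(F_13)| = 12.

Discriminant check: Δ ∝ 4a³ + 27b² = 4·5³ + 27·8² = 4·125 + 27·64 ≡ 5 (mod 13). Nonzero ⇒ E is nonsingular.
For each x ∈ F_13, compute rhs = x³ + 5·x + 8 mod 13, then count y ∈ F_13 with y² ≡ rhs.
  x = 0: rhs = 8, matching y values: none (0 points).
  x = 1: rhs = 1, matching y values: 1, 12 (2 points).
  x = 2: rhs = 0, matching y values: 0 (1 points).
  x = 3: rhs = 11, matching y values: none (0 points).
  x = 4: rhs = 1, matching y values: 1, 12 (2 points).
  x = 5: rhs = 2, matching y values: none (0 points).
  x = 6: rhs = 7, matching y values: none (0 points).
  x = 7: rhs = 9, matching y values: 3, 10 (2 points).
  x = 8: rhs = 1, matching y values: 1, 12 (2 points).
  x = 9: rhs = 2, matching y values: none (0 points).
  x = 10: rhs = 5, matching y values: none (0 points).
  x = 11: rhs = 3, matching y values: 4, 9 (2 points).
  x = 12: rhs = 2, matching y values: none (0 points).
Total affine count: 11.
Full point count |E(F_13)| = 11 + 1 = 12.
Hasse bound: |12 − (13+1)| = |-2| = 2 ≤ 2√13 ≈ 7.2111 ✓.


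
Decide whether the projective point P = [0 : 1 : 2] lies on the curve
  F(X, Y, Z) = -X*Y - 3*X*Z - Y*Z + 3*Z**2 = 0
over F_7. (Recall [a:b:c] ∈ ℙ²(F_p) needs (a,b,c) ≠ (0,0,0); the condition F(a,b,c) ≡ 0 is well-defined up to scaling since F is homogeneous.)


F(0,1,2) ≡ 3 (mod 7); P is NOT on the curve.

Evaluate F(0, 1, 2) term-by-term (mod 7).
  -X*Y ↦ -1·0·1·1 = 0
  -3*X*Z ↦ -3·0·1·2 = 0
  -Y*Z ↦ -1·1·1·2 = -2
  3*Z**2 ↦ 3·1·1·4 = 12
Sum: F(0, 1, 2) = (0) + (0) + (-2) + (12) = 10.
Reducing mod 7: 10 ≡ 3 (mod 7).
Since F(a, b, c) ≡ 3 ≠ 0 (mod 7), P does NOT lie on the curve.


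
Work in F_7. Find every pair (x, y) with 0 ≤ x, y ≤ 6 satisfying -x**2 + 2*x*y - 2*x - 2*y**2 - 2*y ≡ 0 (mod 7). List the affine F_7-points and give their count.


Affine F_7-points: {(0, 0), (0, 6), (1, 3), (1, 4), (3, 3), (3, 6), (5, 0), (5, 4)}; count = 8.

For each of the 49 pairs (x, y) ∈ F_7², evaluate f(x, y) mod 7. Record the zeros.
  x = 0: [0↦0, 1↦3, 2↦2, 3↦4, 4↦2, 5↦3, 6↦0]  zeros at y ∈ {0, 6}
  x = 1: [0↦4, 1↦2, 2↦3, 3↦0, 4↦0, 5↦3, 6↦2]  zeros at y ∈ {3, 4}
  x = 2: [0↦6, 1↦6, 2↦2, 3↦1, 4↦3, 5↦1, 6↦2]  zeros at y ∈ ∅
  x = 3: [0↦6, 1↦1, 2↦6, 3↦0, 4↦4, 5↦4, 6↦0]  zeros at y ∈ {3, 6}
  x = 4: [0↦4, 1↦1, 2↦1, 3↦4, 4↦3, 5↦5, 6↦3]  zeros at y ∈ ∅
  x = 5: [0↦0, 1↦6, 2↦1, 3↦6, 4↦0, 5↦4, 6↦4]  zeros at y ∈ {0, 4}
  x = 6: [0↦1, 1↦2, 2↦6, 3↦6, 4↦2, 5↦1, 6↦3]  zeros at y ∈ ∅
Collecting zeros: affine points = {(0, 0), (0, 6), (1, 3), (1, 4), (3, 3), (3, 6), (5, 0), (5, 4)}.
Total count |C(F_7)_aff| = 8.


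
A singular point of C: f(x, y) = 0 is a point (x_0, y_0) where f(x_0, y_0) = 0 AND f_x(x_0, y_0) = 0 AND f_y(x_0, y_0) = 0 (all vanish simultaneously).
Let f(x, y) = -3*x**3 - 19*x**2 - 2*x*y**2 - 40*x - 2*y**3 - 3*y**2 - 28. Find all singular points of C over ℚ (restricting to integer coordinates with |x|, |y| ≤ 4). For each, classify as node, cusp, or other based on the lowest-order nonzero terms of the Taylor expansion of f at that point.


Singular points: {(-2, 0)}; classification: node.

Compute partial derivatives:
  f_x = -9*x**2 - 38*x - 2*y**2 - 40.
  f_y = -4*x*y - 6*y**2 - 6*y.
Scan x_0 ∈ {−4, ..., 4}. For each x_0, f_y(x_0, y) is a polynomial in y; find its integer roots y ∈ {−4, ..., 4}, then test f_x and f at those candidates.
  x = -4: f_y(-4, y) = -6*y**2 + 10*y; vanishes at y ∈ {0}. (-4, 0): f_x = -32 ≠ 0.
  x = -3: f_y(-3, y) = -6*y**2 + 6*y; vanishes at y ∈ {0, 1}. (-3, 0): f_x = -7 ≠ 0; (-3, 1): f_x = -9 ≠ 0.
  x = -2: f_y(-2, y) = -6*y**2 + 2*y; vanishes at y ∈ {0}. (-2, 0): f_x = 0, f = 0 — SINGULAR.
  x = -1: f_y(-1, y) = -6*y**2 - 2*y; vanishes at y ∈ {0}. (-1, 0): f_x = -11 ≠ 0.
  x = 0: f_y(0, y) = -6*y**2 - 6*y; vanishes at y ∈ {-1, 0}. (0, -1): f_x = -42 ≠ 0; (0, 0): f_x = -40 ≠ 0.
  x = 1: f_y(1, y) = -6*y**2 - 10*y; vanishes at y ∈ {0}. (1, 0): f_x = -87 ≠ 0.
  x = 2: f_y(2, y) = -6*y**2 - 14*y; vanishes at y ∈ {0}. (2, 0): f_x = -152 ≠ 0.
  x = 3: f_y(3, y) = -6*y**2 - 18*y; vanishes at y ∈ {-3, 0}. (3, -3): f_x = -253 ≠ 0; (3, 0): f_x = -235 ≠ 0.
  x = 4: f_y(4, y) = -6*y**2 - 22*y; vanishes at y ∈ {0}. (4, 0): f_x = -336 ≠ 0.
Only singular point on the grid: (-2, 0).
Classify: substitute x = -2 + u, y = 0 + v and expand: f = -3*u**3 - u**2 - 2*u*v**2 - 2*v**3 + v**2.
No constant or linear terms (consistent with a singular point). Quadratic part: -u**2 + v**2. Cubic part: -3*u**3 - 2*u*v**2 - 2*v**3.
The quadratic part v**2 - u**2 = (v − u)(v + u) splits into two distinct linear factors, so there are two distinct tangent lines y − 0 = ±(x − -2) — this is a node (ordinary double point).
Classification: node.


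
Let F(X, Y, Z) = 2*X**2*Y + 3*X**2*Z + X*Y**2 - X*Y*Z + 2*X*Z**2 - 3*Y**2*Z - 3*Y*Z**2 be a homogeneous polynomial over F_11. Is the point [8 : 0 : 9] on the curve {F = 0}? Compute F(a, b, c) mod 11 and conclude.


F(8,0,9) ≡ 10 (mod 11); P is NOT on the curve.

Evaluate F(8, 0, 9) term-by-term (mod 11).
  2*X**2*Y ↦ 2·64·0·1 = 0
  3*X**2*Z ↦ 3·64·1·9 = 1728
  X*Y**2 ↦ 1·8·0·1 = 0
  -X*Y*Z ↦ -1·8·0·9 = 0
  2*X*Z**2 ↦ 2·8·1·81 = 1296
  -3*Y**2*Z ↦ -3·1·0·9 = 0
  -3*Y*Z**2 ↦ -3·1·0·81 = 0
Sum: F(8, 0, 9) = (0) + (1728) + (0) + (0) + (1296) + (0) + (0) = 3024.
Reducing mod 11: 3024 ≡ 10 (mod 11).
Since F(a, b, c) ≡ 10 ≠ 0 (mod 11), P does NOT lie on the curve.


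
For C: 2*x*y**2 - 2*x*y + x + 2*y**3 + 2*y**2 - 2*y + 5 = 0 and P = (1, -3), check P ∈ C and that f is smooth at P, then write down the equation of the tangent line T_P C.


Tangent line at P: 25*x + 26*y + 53 = 0.

Step 1: f(1, -3) = 0, so P lies on C.
Step 2: partial derivatives
  f_x(x, y) = 2*y**2 - 2*y + 1, f_y(x, y) = 4*x*y - 2*x + 6*y**2 + 4*y - 2.
  f_x(P) = 25, f_y(P) = 26 (gradient nonzero, so P is smooth).
Step 3: tangent line at P: 25·(x − 1) + 26·(y − -3) = 0.
Expanding: 25*x + 26*y + 53 = 0.


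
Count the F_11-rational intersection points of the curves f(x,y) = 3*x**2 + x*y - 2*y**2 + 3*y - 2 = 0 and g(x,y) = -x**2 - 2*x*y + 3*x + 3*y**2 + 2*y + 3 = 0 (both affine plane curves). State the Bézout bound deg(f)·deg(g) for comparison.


Common zeros: {(6, 6)}; count = 1; Bézout bound = 4.

deg(f) = 2, deg(g) = 2, so Bézout bound = 4.
Scan x ∈ F_11. For each x, list the y ∈ F_11 with f(x, y) ≡ 0 and those with g(x, y) ≡ 0 (mod 11); the common zeros in that column are the intersection.
  x = 0: f ≡ 0 at y ∈ {3, 4}; g ≡ 0 at y ∈ {5, 9}; common: ∅.
  x = 1: f ≡ 0 at y ∈ ∅; g ≡ 0 at y ∈ ∅; common: ∅.
  x = 2: f ≡ 0 at y ∈ ∅; g ≡ 0 at y ∈ ∅; common: ∅.
  x = 3: f ≡ 0 at y ∈ {6, 8}; g ≡ 0 at y ∈ ∅; common: ∅.
  x = 4: f ≡ 0 at y ∈ ∅; g ≡ 0 at y ∈ {5, 8}; common: ∅.
  x = 5: f ≡ 0 at y ∈ ∅; g ≡ 0 at y ∈ {2, 8}; common: ∅.
  x = 6: f ≡ 0 at y ∈ {4, 6}; g ≡ 0 at y ∈ {1, 6}; common: {6}.
  x = 7: f ≡ 0 at y ∈ ∅; g ≡ 0 at y ∈ {6, 9}; common: ∅.
  x = 8: f ≡ 0 at y ∈ ∅; g ≡ 0 at y ∈ ∅; common: ∅.
  x = 9: f ≡ 0 at y ∈ {8, 9}; g ≡ 0 at y ∈ ∅; common: ∅.
  x = 10: f ≡ 0 at y ∈ {3, 9}; g ≡ 0 at y ∈ ∅; common: ∅.
Collecting: common zeros = {(6, 6)}, so the count is 1.
Comparison with the Bézout bound: 1 ≤ 4 = deg(f)·deg(g), as expected for curves with no common component (the affine F_11-count falls short of the bound because intersections may lie at infinity, over extension fields, or carry multiplicity).
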